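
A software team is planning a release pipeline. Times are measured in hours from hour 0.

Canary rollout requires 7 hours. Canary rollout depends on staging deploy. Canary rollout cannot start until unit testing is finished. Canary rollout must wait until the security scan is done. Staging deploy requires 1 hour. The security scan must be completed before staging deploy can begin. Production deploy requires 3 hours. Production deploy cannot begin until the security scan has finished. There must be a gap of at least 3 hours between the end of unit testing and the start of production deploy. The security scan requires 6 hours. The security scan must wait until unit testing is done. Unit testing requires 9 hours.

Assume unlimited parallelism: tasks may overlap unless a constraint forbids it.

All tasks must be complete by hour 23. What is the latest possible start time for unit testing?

Canary rollout has no dependents, so it just needs to finish by hour 23. Starting by 23 − 7 = hour 16 achieves that.
Staging deploy must finish before canary rollout (must start by hour 16). With a 1-hour duration, staging deploy must start by 16 − 1 = hour 15.
Nothing follows production deploy; the deadline of hour 23 is its only limit. It must start by 23 − 3 = hour 20.
For the security scan: staging deploy (must start by hour 15); canary rollout (must start by hour 16); production deploy (must start by hour 20). The most restrictive is hour 15; with a 6-hour duration, the security scan must start by hour 9.
For unit testing: the security scan (must start by hour 9); canary rollout (must start by hour 16); production deploy (must start by hour 20, minus 3-hour gap → hour 17). The most restrictive is hour 9; with a 9-hour duration, unit testing must start by hour 0.

0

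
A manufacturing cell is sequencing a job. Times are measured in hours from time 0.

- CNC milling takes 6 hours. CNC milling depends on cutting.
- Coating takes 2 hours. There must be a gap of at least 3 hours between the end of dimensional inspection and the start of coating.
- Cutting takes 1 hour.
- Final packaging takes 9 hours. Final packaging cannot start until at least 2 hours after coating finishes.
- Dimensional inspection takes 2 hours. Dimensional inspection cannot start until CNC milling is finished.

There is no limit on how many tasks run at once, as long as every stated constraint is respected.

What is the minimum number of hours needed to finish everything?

Cutting has no prerequisites, so it starts at hour 0 and finishes at hour 1.
CNC milling waits on cutting (finishes hour 1), so it starts at hour 1 and finishes at 1 + 6 = hour 7.
After CNC milling (finishes hour 7), dimensional inspection can start at hour 7 and finishes at hour 9.
Coating cannot begin until dimensional inspection (finishes hour 9, plus 3-hour gap → hour 12). It runs from hour 12 to 12 + 2 = hour 14.
Final packaging cannot begin until coating (finishes hour 14, plus 2-hour gap → hour 16). It runs from hour 16 to 16 + 9 = hour 25.
All tasks are finished once the last one completes. Finish times: Cutting at 1, CNC milling at 7, Dimensional inspection at 9, Coating at 14, Final packaging at 25. The latest is hour 25.

25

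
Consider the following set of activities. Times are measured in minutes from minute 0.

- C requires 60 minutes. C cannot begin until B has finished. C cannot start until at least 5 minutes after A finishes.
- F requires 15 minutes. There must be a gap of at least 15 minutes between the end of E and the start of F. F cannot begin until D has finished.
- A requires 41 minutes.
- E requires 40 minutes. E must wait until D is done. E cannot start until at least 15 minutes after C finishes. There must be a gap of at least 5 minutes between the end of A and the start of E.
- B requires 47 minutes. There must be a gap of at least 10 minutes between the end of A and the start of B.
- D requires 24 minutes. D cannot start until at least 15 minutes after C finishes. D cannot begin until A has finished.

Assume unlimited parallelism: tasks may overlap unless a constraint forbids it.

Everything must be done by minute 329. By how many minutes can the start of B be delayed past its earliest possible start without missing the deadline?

62

A can start immediately at minute 0; it finishes at minute 41.
B waits on A (finishes minute 41, plus 10-minute gap → minute 51), so it starts at minute 51 and finishes at 51 + 47 = minute 98.

Working backward from the deadline:
F must finish by minute 329; it takes 15 minutes, so it must start by 329 − 15 = minute 314.
E must finish before F (must start by minute 314, minus 15-minute gap → minute 299). With a 40-minute duration, E must start by 299 − 40 = minute 259.
D feeds E (must start by minute 259); F (must start by minute 314). Taking the minimum, D must finish by minute 259 and start by 259 − 24 = minute 235.
C must finish in time for D (must start by minute 235, minus 15-minute gap → minute 220); E (must start by minute 259, minus 15-minute gap → minute 244). The tightest is minute 220, so C must start by 220 − 60 = minute 160.
B feeds into C (must start by minute 160); so B must finish by minute 160 and therefore start by minute 113.
So B can start as early as minute 51 and as late as minute 113, giving 113 − 51 = 62 minutes of slack.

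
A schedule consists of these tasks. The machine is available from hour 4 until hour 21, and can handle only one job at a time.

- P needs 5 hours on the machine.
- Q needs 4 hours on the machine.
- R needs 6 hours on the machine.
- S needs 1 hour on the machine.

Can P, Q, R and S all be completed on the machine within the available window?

Yes

The machine window is 21 − 4 = 17 hours.
Running back to back, the jobs need 5 + 4 + 6 + 1 = 16 hours on the machine.
Since 16 ≤ 17, they fit within the window.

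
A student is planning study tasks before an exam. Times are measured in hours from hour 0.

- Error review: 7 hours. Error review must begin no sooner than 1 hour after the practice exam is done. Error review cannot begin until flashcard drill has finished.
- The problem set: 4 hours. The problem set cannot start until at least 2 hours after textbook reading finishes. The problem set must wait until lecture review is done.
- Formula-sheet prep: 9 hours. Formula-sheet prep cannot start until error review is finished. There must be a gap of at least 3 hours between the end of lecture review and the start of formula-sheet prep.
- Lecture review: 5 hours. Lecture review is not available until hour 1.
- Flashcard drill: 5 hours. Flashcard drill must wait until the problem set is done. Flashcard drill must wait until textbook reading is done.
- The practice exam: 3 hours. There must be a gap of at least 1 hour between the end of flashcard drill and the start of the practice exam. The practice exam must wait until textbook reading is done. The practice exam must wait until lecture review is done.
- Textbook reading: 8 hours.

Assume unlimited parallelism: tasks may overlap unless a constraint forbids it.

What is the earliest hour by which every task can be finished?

40

Lecture review cannot begin until its own release at hour 1. It runs from hour 1 to 1 + 5 = hour 6.
Textbook reading can start immediately at hour 0; it finishes at hour 8.
The problem set cannot start until textbook reading (finishes hour 8, plus 2-hour gap → hour 10); lecture review (finishes hour 6). The controlling bound is hour 10, so the problem set finishes at 10 + 4 = hour 14.
For flashcard drill: the problem set (finishes hour 14); textbook reading (finishes hour 8). Taking the maximum gives a start of hour 14, and it finishes at 14 + 5 = hour 19.
The practice exam cannot start until flashcard drill (finishes hour 19, plus 1-hour gap → hour 20); textbook reading (finishes hour 8); lecture review (finishes hour 6). The controlling bound is hour 20, so the practice exam finishes at 20 + 3 = hour 23.
Error review has to wait for the practice exam (finishes hour 23, plus 1-hour gap → hour 24); flashcard drill (finishes hour 19). The latest of these is hour 24, so error review runs hour 24 to 24 + 7 = hour 31.
Formula-sheet prep needs all of error review (finishes hour 31); lecture review (finishes hour 6, plus 3-hour gap → hour 9). That puts its earliest start at hour 31; it finishes at 31 + 9 = hour 40.
All tasks are finished once the last one completes. Finish times: Textbook reading at 8, Lecture review at 6, The problem set at 14, Flashcard drill at 19, The practice exam at 23, Error review at 31, Formula-sheet prep at 40. The latest is hour 40.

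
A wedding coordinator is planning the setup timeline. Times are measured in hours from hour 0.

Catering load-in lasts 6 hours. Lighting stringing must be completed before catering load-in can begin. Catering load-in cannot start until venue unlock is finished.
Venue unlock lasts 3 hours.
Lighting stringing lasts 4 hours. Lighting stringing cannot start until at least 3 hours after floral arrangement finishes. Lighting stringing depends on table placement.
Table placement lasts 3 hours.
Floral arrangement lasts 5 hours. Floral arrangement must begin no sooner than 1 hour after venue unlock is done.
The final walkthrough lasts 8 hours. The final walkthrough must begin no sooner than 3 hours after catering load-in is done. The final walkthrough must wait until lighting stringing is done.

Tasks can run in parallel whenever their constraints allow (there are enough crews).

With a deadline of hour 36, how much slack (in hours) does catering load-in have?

3

Table placement can start immediately at hour 0; it finishes at hour 3.
Nothing blocks venue unlock, so it runs from hour 0 to hour 3.
Floral arrangement cannot begin until venue unlock (finishes hour 3, plus 1-hour gap → hour 4). It runs from hour 4 to 4 + 5 = hour 9.
Lighting stringing has to wait for floral arrangement (finishes hour 9, plus 3-hour gap → hour 12); table placement (finishes hour 3). The latest of these is hour 12, so lighting stringing runs hour 12 to 12 + 4 = hour 16.
For catering load-in: lighting stringing (finishes hour 16); venue unlock (finishes hour 3). Taking the maximum gives a start of hour 16, and it finishes at 16 + 6 = hour 22.

Working backward from the deadline:
To finish by hour 36, the final walkthrough (duration 8) must start no later than hour 28.
Catering load-in has to be done before the final walkthrough (must start by hour 28, minus 3-hour gap → hour 25). That means finishing by hour 25, i.e. starting by 25 − 6 = hour 19.
So catering load-in can start as early as hour 16 and as late as hour 19, giving 19 − 16 = 3 hours of slack.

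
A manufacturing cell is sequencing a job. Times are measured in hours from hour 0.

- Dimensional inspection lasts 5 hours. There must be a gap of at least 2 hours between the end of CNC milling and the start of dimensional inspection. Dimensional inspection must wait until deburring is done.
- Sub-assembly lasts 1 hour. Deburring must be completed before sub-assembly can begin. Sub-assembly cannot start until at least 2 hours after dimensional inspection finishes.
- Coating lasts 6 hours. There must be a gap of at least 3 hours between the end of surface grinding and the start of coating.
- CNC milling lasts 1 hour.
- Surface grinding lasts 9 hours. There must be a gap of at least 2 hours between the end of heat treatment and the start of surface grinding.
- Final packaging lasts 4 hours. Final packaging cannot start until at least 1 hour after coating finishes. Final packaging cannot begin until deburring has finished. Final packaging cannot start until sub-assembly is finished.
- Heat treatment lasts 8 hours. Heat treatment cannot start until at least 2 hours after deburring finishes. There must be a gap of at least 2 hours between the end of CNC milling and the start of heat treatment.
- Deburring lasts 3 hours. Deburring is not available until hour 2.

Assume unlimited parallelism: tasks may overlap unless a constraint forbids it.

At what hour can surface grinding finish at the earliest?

CNC milling has no prerequisites, so it starts at hour 0 and finishes at hour 1.
Deburring waits on its own release at hour 2, so it starts at hour 2 and finishes at 2 + 3 = hour 5.
Heat treatment has to wait for deburring (finishes hour 5, plus 2-hour gap → hour 7); CNC milling (finishes hour 1, plus 2-hour gap → hour 3). The latest of these is hour 7, so heat treatment runs hour 7 to 7 + 8 = hour 15.
After heat treatment (finishes hour 15, plus 2-hour gap → hour 17), surface grinding can start at hour 17 and finishes at hour 26.

26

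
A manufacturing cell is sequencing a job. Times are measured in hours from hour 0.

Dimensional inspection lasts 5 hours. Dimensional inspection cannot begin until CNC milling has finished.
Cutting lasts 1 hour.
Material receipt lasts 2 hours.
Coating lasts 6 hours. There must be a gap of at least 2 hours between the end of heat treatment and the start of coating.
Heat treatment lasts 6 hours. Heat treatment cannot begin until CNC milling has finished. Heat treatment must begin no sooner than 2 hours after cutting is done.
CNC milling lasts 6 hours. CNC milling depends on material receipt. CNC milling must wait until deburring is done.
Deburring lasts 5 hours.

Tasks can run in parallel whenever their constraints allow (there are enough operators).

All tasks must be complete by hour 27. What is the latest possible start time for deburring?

Coating has no dependents, so it just needs to finish by hour 27. Starting by 27 − 6 = hour 21 achieves that.
Heat treatment feeds into coating (must start by hour 21, minus 2-hour gap → hour 19); so heat treatment must finish by hour 19 and therefore start by hour 13.
Dimensional inspection has no dependents, so it just needs to finish by hour 27. Starting by 27 − 5 = hour 22 achieves that.
For CNC milling: heat treatment (must start by hour 13); dimensional inspection (must start by hour 22). The most restrictive is hour 13; with a 6-hour duration, CNC milling must start by hour 7.
Deburring feeds into CNC milling (must start by hour 7); so deburring must finish by hour 7 and therefore start by hour 2.

2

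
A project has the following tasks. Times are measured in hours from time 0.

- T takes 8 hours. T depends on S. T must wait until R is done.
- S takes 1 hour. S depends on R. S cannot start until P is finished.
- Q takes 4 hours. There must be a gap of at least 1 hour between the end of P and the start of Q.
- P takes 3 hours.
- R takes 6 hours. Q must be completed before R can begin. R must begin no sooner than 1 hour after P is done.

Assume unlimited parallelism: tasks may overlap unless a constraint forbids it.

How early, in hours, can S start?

14

P can start immediately at hour 0; it finishes at hour 3.
Q cannot begin until P (finishes hour 3, plus 1-hour gap → hour 4). It runs from hour 4 to 4 + 4 = hour 8.
R cannot start until Q (finishes hour 8); P (finishes hour 3, plus 1-hour gap → hour 4). The controlling bound is hour 8, so R finishes at 8 + 6 = hour 14.
S waits on R (finishes hour 14); P (finishes hour 3). The latest of these is hour 14, which is the earliest S can start.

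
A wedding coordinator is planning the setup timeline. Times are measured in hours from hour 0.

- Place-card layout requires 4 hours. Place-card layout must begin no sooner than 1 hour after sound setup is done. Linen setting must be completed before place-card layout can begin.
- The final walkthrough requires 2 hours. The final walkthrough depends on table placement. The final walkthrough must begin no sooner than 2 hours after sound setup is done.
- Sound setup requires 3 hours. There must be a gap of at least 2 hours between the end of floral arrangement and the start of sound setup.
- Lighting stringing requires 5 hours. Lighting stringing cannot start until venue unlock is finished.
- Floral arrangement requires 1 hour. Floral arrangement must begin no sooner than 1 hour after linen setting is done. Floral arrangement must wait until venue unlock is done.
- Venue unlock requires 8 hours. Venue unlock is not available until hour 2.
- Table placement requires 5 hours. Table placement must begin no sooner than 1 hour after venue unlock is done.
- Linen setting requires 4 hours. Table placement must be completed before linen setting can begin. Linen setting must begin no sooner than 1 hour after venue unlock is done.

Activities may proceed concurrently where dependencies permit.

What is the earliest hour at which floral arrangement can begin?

After its own release at hour 2, venue unlock can start at hour 2 and finishes at hour 10.
After venue unlock (finishes hour 10, plus 1-hour gap → hour 11), table placement can start at hour 11 and finishes at hour 16.
Linen setting needs all of table placement (finishes hour 16); venue unlock (finishes hour 10, plus 1-hour gap → hour 11). That puts its earliest start at hour 16; it finishes at 16 + 4 = hour 20.
Floral arrangement waits on linen setting (finishes hour 20, plus 1-hour gap → hour 21); venue unlock (finishes hour 10). The latest of these is hour 21, which is the earliest floral arrangement can start.

21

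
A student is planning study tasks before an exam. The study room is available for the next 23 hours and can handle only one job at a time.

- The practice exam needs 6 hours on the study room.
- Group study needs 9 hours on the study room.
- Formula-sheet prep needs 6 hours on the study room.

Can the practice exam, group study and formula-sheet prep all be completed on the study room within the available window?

Running back to back, the jobs need 6 + 9 + 6 = 21 hours on the study room.
Since 21 ≤ 23, they fit within the window.

Yes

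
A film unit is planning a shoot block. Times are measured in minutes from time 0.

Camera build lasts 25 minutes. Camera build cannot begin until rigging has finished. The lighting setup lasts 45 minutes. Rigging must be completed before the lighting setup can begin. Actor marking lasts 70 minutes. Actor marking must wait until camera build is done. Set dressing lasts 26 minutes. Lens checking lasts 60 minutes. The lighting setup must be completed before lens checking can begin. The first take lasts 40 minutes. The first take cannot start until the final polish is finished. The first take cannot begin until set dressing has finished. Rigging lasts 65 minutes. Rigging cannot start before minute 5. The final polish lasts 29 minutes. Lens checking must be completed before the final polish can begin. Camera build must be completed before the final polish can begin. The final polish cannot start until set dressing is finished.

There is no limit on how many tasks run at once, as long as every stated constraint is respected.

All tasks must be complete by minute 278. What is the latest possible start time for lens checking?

149

Nothing follows the first take; the deadline of minute 278 is its only limit. It must start by 278 − 40 = minute 238.
The final polish feeds into the first take (must start by minute 238); so the final polish must finish by minute 238 and therefore start by minute 209.
Lens checking has to be done before the final polish (must start by minute 209). That means finishing by minute 209, i.e. starting by 209 − 60 = minute 149.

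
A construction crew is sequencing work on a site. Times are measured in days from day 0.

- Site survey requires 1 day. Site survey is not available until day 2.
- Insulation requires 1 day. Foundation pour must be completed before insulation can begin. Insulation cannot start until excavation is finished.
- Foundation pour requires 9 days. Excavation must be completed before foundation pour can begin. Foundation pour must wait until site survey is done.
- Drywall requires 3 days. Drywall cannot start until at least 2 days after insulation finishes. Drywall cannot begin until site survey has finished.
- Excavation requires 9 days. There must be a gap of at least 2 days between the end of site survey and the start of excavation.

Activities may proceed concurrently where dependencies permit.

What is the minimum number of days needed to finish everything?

After its own release at day 2, site survey can start at day 2 and finishes at day 3.
Excavation cannot begin until site survey (finishes day 3, plus 2-day gap → day 5). It runs from day 5 to 5 + 9 = day 14.
Foundation pour has to wait for excavation (finishes day 14); site survey (finishes day 3). The latest of these is day 14, so foundation pour runs day 14 to 14 + 9 = day 23.
For insulation: foundation pour (finishes day 23); excavation (finishes day 14). Taking the maximum gives a start of day 23, and it finishes at 23 + 1 = day 24.
Drywall cannot start until insulation (finishes day 24, plus 2-day gap → day 26); site survey (finishes day 3). The controlling bound is day 26, so drywall finishes at 26 + 3 = day 29.
All tasks are finished once the last one completes. Finish times: Site survey at 3, Excavation at 14, Foundation pour at 23, Insulation at 24, Drywall at 29. The latest is day 29.

29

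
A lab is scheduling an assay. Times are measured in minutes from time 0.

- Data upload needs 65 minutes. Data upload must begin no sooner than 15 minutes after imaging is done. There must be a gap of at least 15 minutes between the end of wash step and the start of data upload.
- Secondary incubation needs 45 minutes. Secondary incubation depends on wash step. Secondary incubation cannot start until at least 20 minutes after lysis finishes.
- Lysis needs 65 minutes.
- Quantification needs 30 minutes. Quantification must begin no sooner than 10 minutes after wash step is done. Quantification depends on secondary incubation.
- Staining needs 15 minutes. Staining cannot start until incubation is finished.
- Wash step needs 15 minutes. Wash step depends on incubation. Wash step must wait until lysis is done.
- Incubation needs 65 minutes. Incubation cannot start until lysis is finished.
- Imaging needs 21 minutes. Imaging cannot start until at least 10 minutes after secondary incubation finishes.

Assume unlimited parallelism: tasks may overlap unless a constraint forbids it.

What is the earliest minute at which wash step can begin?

Lysis has no prerequisites, so it starts at minute 0 and finishes at minute 65.
Incubation cannot begin until lysis (finishes minute 65). It runs from minute 65 to 65 + 65 = minute 130.
Wash step waits on incubation (finishes minute 130); lysis (finishes minute 65). The latest of these is minute 130, which is the earliest wash step can start.

130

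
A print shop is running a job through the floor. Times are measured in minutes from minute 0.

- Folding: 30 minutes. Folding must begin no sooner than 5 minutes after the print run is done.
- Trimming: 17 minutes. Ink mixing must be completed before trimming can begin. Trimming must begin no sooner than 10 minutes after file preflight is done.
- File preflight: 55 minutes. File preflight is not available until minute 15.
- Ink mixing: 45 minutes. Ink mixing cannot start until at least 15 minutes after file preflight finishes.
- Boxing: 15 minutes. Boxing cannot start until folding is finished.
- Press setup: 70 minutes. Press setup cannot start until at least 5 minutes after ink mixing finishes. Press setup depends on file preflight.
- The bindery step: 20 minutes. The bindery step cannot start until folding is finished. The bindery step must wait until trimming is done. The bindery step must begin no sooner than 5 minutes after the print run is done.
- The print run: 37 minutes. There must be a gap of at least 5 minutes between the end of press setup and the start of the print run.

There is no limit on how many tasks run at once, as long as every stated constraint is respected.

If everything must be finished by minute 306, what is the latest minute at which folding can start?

The bindery step must finish by minute 306; it takes 20 minutes, so it must start by 306 − 20 = minute 286.
Boxing has no dependents, so it just needs to finish by minute 306. Starting by 306 − 15 = minute 291 achieves that.
For folding: the bindery step (must start by minute 286); boxing (must start by minute 291). The most restrictive is minute 286; with a 30-minute duration, folding must start by minute 256.

256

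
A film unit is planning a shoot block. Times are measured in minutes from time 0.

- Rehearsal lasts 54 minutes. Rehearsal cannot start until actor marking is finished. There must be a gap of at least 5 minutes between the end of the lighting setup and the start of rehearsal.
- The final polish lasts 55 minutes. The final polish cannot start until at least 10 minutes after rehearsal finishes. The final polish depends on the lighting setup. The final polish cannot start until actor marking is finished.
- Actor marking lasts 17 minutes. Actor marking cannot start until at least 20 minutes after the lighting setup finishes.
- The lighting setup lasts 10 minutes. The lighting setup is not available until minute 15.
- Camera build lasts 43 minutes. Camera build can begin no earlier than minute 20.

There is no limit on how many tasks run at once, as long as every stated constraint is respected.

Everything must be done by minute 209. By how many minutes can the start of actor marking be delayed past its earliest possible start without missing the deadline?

28

The lighting setup cannot begin until its own release at minute 15. It runs from minute 15 to 15 + 10 = minute 25.
After the lighting setup (finishes minute 25, plus 20-minute gap → minute 45), actor marking can start at minute 45 and finishes at minute 62.

Working backward from the deadline:
The final polish has no dependents, so it just needs to finish by minute 209. Starting by 209 − 55 = minute 154 achieves that.
Rehearsal feeds into the final polish (must start by minute 154, minus 10-minute gap → minute 144); so rehearsal must finish by minute 144 and therefore start by minute 90.
Actor marking feeds rehearsal (must start by minute 90); the final polish (must start by minute 154). Taking the minimum, actor marking must finish by minute 90 and start by 90 − 17 = minute 73.
So actor marking can start as early as minute 45 and as late as minute 73, giving 73 − 45 = 28 minutes of slack.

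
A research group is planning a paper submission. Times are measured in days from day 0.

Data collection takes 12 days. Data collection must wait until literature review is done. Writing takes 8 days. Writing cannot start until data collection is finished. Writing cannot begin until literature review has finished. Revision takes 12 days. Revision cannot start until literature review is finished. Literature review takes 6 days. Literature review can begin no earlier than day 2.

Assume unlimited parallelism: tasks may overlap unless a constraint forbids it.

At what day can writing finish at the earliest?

Literature review waits on its own release at day 2, so it starts at day 2 and finishes at 2 + 6 = day 8.
Data collection cannot begin until literature review (finishes day 8). It runs from day 8 to 8 + 12 = day 20.
For writing: data collection (finishes day 20); literature review (finishes day 8). Taking the maximum gives a start of day 20, and it finishes at 20 + 8 = day 28.

28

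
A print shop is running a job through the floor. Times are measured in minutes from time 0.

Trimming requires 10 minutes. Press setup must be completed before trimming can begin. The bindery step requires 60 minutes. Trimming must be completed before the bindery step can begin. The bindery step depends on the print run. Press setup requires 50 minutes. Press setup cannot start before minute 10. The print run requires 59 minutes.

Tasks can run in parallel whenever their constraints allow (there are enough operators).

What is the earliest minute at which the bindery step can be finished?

Nothing blocks the print run, so it runs from minute 0 to minute 59.
Press setup cannot begin until its own release at minute 10. It runs from minute 10 to 10 + 50 = minute 60.
After press setup (finishes minute 60), trimming can start at minute 60 and finishes at minute 70.
The bindery step has to wait for trimming (finishes minute 70); the print run (finishes minute 59). The latest of these is minute 70, so the bindery step runs minute 70 to 70 + 60 = minute 130.

130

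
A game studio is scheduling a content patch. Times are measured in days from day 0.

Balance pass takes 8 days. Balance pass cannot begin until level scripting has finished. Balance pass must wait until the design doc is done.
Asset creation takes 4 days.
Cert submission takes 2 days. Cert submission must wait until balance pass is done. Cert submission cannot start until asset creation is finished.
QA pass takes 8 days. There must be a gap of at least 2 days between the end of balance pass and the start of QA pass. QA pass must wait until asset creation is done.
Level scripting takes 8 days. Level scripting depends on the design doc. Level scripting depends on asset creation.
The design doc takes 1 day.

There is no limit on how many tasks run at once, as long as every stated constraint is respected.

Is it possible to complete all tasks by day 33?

Yes

Nothing blocks asset creation, so it runs from day 0 to day 4.
The design doc has no prerequisites, so it starts at day 0 and finishes at day 1.
For level scripting: the design doc (finishes day 1); asset creation (finishes day 4). Taking the maximum gives a start of day 4, and it finishes at 4 + 8 = day 12.
Balance pass cannot start until level scripting (finishes day 12); the design doc (finishes day 1). The controlling bound is day 12, so balance pass finishes at 12 + 8 = day 20.
Cert submission cannot start until balance pass (finishes day 20); asset creation (finishes day 4). The controlling bound is day 20, so cert submission finishes at 20 + 2 = day 22.
QA pass has to wait for balance pass (finishes day 20, plus 2-day gap → day 22); asset creation (finishes day 4). The latest of these is day 22, so QA pass runs day 22 to 22 + 8 = day 30.
Every task is finished by day 30, which is no later than the deadline of 33, so the schedule is feasible.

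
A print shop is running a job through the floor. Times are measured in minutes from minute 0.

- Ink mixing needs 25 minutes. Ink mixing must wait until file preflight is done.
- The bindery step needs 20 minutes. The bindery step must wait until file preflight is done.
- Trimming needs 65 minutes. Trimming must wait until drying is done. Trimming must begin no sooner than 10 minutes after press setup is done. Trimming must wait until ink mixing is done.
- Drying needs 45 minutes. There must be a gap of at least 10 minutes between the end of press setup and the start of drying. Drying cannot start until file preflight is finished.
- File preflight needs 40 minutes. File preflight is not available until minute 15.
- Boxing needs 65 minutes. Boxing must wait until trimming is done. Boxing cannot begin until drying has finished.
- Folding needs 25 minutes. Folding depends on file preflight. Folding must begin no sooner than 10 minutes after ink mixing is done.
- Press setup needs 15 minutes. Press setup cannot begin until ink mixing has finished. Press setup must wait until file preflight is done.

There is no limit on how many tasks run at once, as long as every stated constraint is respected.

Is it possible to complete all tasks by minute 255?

File preflight waits on its own release at minute 15, so it starts at minute 15 and finishes at 15 + 40 = minute 55.
The bindery step cannot begin until file preflight (finishes minute 55). It runs from minute 55 to 55 + 20 = minute 75.
Ink mixing cannot begin until file preflight (finishes minute 55). It runs from minute 55 to 55 + 25 = minute 80.
Folding has to wait for file preflight (finishes minute 55); ink mixing (finishes minute 80, plus 10-minute gap → minute 90). The latest of these is minute 90, so folding runs minute 90 to 90 + 25 = minute 115.
Press setup needs all of ink mixing (finishes minute 80); file preflight (finishes minute 55). That puts its earliest start at minute 80; it finishes at 80 + 15 = minute 95.
Drying needs all of press setup (finishes minute 95, plus 10-minute gap → minute 105); file preflight (finishes minute 55). That puts its earliest start at minute 105; it finishes at 105 + 45 = minute 150.
Trimming has to wait for drying (finishes minute 150); press setup (finishes minute 95, plus 10-minute gap → minute 105); ink mixing (finishes minute 80). The latest of these is minute 150, so trimming runs minute 150 to 150 + 65 = minute 215.
For boxing: trimming (finishes minute 215); drying (finishes minute 150). Taking the maximum gives a start of minute 215, and it finishes at 215 + 65 = minute 280.
The earliest everything can be done is minute 280, which is after the deadline of 255, so it is not possible.

No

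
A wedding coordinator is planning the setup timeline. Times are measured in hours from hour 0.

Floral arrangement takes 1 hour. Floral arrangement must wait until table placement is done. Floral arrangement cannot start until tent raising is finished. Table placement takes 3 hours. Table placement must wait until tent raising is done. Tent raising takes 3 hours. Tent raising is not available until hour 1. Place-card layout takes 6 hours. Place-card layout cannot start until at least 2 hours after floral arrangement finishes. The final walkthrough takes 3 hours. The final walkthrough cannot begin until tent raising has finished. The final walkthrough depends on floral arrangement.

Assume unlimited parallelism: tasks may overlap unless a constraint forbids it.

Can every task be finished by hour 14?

No

Tent raising cannot begin until its own release at hour 1. It runs from hour 1 to 1 + 3 = hour 4.
Table placement cannot begin until tent raising (finishes hour 4). It runs from hour 4 to 4 + 3 = hour 7.
Floral arrangement cannot start until table placement (finishes hour 7); tent raising (finishes hour 4). The controlling bound is hour 7, so floral arrangement finishes at 7 + 1 = hour 8.
The final walkthrough cannot start until tent raising (finishes hour 4); floral arrangement (finishes hour 8). The controlling bound is hour 8, so the final walkthrough finishes at 8 + 3 = hour 11.
After floral arrangement (finishes hour 8, plus 2-hour gap → hour 10), place-card layout can start at hour 10 and finishes at hour 16.
The earliest everything can be done is hour 16, which is after the deadline of 14, so it is not possible.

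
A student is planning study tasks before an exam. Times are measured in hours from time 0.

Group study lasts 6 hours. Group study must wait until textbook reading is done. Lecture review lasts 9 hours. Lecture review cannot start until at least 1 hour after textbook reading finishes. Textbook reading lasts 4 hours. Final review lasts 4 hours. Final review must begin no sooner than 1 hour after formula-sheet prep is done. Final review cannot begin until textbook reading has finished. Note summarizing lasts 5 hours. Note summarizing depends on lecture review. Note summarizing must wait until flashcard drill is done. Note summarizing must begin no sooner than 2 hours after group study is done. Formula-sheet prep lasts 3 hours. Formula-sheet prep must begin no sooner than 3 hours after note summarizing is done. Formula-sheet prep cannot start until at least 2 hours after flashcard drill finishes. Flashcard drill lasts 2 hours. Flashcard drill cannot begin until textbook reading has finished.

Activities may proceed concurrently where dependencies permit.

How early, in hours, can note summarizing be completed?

19

Nothing blocks textbook reading, so it runs from hour 0 to hour 4.
Group study cannot begin until textbook reading (finishes hour 4). It runs from hour 4 to 4 + 6 = hour 10.
After textbook reading (finishes hour 4), flashcard drill can start at hour 4 and finishes at hour 6.
After textbook reading (finishes hour 4, plus 1-hour gap → hour 5), lecture review can start at hour 5 and finishes at hour 14.
Note summarizing cannot start until lecture review (finishes hour 14); flashcard drill (finishes hour 6); group study (finishes hour 10, plus 2-hour gap → hour 12). The controlling bound is hour 14, so note summarizing finishes at 14 + 5 = hour 19.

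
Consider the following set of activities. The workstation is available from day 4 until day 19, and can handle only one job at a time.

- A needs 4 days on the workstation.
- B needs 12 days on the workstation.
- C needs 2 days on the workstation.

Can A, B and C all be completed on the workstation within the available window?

No

The workstation window is 19 − 4 = 15 days.
Running back to back, the jobs need 4 + 12 + 2 = 18 days on the workstation.
Since 18 > 15, they cannot all fit.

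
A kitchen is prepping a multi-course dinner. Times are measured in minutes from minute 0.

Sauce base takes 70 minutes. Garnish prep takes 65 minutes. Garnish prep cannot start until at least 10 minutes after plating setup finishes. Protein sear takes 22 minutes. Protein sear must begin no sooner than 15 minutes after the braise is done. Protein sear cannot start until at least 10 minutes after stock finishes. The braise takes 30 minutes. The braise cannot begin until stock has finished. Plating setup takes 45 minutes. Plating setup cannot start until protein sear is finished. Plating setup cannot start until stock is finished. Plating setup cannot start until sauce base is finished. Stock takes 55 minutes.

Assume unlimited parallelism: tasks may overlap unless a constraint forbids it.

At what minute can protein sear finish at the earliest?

Stock has no prerequisites, so it starts at minute 0 and finishes at minute 55.
The braise cannot begin until stock (finishes minute 55). It runs from minute 55 to 55 + 30 = minute 85.
Protein sear needs all of the braise (finishes minute 85, plus 15-minute gap → minute 100); stock (finishes minute 55, plus 10-minute gap → minute 65). That puts its earliest start at minute 100; it finishes at 100 + 22 = minute 122.

122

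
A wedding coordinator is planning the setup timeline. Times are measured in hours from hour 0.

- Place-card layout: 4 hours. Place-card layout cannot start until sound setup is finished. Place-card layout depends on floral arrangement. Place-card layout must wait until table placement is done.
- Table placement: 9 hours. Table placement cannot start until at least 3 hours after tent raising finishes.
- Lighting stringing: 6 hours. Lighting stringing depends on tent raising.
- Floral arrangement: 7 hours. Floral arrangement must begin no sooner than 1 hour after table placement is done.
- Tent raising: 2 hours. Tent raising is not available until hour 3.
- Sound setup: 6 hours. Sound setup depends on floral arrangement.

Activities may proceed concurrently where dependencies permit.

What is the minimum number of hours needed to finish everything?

After its own release at hour 3, tent raising can start at hour 3 and finishes at hour 5.
Lighting stringing waits on tent raising (finishes hour 5), so it starts at hour 5 and finishes at 5 + 6 = hour 11.
Table placement waits on tent raising (finishes hour 5, plus 3-hour gap → hour 8), so it starts at hour 8 and finishes at 8 + 9 = hour 17.
Floral arrangement cannot begin until table placement (finishes hour 17, plus 1-hour gap → hour 18). It runs from hour 18 to 18 + 7 = hour 25.
Sound setup waits on floral arrangement (finishes hour 25), so it starts at hour 25 and finishes at 25 + 6 = hour 31.
Place-card layout needs all of sound setup (finishes hour 31); floral arrangement (finishes hour 25); table placement (finishes hour 17). That puts its earliest start at hour 31; it finishes at 31 + 4 = hour 35.
All tasks are finished once the last one completes. Finish times: Tent raising at 5, Table placement at 17, Floral arrangement at 25, Lighting stringing at 11, Sound setup at 31, Place-card layout at 35. The latest is hour 35.

35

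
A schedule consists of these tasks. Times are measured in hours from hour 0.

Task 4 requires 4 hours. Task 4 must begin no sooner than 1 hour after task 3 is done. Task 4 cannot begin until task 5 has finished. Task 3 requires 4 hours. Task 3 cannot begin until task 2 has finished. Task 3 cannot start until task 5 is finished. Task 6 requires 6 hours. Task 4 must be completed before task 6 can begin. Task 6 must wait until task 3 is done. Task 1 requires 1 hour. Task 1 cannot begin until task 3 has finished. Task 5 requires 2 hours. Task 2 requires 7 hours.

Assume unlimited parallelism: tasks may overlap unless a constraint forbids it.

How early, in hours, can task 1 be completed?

Task 5 has no prerequisites, so it starts at hour 0 and finishes at hour 2.
Task 2 can start immediately at hour 0; it finishes at hour 7.
For task 3: task 2 (finishes hour 7); task 5 (finishes hour 2). Taking the maximum gives a start of hour 7, and it finishes at 7 + 4 = hour 11.
After task 3 (finishes hour 11), task 1 can start at hour 11 and finishes at hour 12.

12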